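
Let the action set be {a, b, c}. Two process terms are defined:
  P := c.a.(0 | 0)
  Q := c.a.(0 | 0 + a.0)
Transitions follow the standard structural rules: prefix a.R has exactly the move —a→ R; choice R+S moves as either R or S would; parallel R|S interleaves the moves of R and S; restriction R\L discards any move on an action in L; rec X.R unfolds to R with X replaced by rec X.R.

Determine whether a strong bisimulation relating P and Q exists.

LTS(P): 3 reachable states
  p0 = c.a.(0 | 0) has moves --c--▸ p1
  p1 = a.(0 | 0) has moves --a--▸ p2
  p2 = 0 | 0 has moves ∅
LTS(Q): 4 reachable states
  q0 = c.a.(0 | 0 + a.0) has moves --c--▸ q1
  q1 = a.(0 | 0 + a.0) has moves --a--▸ q2
  q2 = 0 | 0 + a.0 has moves --a--▸ q3
  q3 = 0 has moves ∅
Coarsest stable partition (strong bisimilarity classes):
  B0 = {p0}
  B1 = {p1, q2}
  B2 = {p2, q3}
  B3 = {q0}
  B4 = {q1}
p0 ∈ B0, q0 ∈ B3 → different blocks

NO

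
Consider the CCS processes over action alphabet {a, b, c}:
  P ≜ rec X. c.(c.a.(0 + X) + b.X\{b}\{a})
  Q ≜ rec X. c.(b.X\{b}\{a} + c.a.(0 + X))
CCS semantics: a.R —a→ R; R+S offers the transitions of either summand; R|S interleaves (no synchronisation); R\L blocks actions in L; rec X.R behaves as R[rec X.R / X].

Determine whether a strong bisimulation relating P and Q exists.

P's transition system — 7 states:
  s0 = rec X. c.(c.a.(0 + X) + b.X\{b}\{a}) ⊢ =c=> s1
  s1 = c.a.(0 + (rec X. c.(c.a.(0 + X) + b.X\{b}\{a}))) + b.(rec X. c.(c.a.(0 + X) + b.X\{b}\{a}))\{b}\{a} ⊢ =b=> s2, =c=> s3
  s2 = (rec X. c.(c.a.(0 + X) + b.X\{b}\{a}))\{b}\{a} ⊢ =c=> s4
  s3 = a.(0 + (rec X. c.(c.a.(0 + X) + b.X\{b}\{a}))) ⊢ =a=> s5
  s4 = (c.a.(0 + (rec X. c.(c.a.(0 + X) + b.X\{b}\{a}))) + b.(rec X. c.(c.a.(0 + X) + b.X\{b}\{a}))\{b}\{a})\{b}\{a} ⊢ =c=> s6
  s5 = 0 + (rec X. c.(c.a.(0 + X) + b.X\{b}\{a})) ⊢ =c=> s1
  s6 = (a.(0 + (rec X. c.(c.a.(0 + X) + b.X\{b}\{a}))))\{b}\{a} ⊢ (no moves)
Q's transition system — 7 states:
  t0 = rec X. c.(b.X\{b}\{a} + c.a.(0 + X)) ⊢ =c=> t1
  t1 = b.(rec X. c.(b.X\{b}\{a} + c.a.(0 + X)))\{b}\{a} + c.a.(0 + (rec X. c.(b.X\{b}\{a} + c.a.(0 + X)))) ⊢ =b=> t2, =c=> t3
  t2 = (rec X. c.(b.X\{b}\{a} + c.a.(0 + X)))\{b}\{a} ⊢ =c=> t4
  t3 = a.(0 + (rec X. c.(b.X\{b}\{a} + c.a.(0 + X)))) ⊢ =a=> t5
  t4 = (b.(rec X. c.(b.X\{b}\{a} + c.a.(0 + X)))\{b}\{a} + c.a.(0 + (rec X. c.(b.X\{b}\{a} + c.a.(0 + X)))))\{b}\{a} ⊢ =c=> t6
  t5 = 0 + (rec X. c.(b.X\{b}\{a} + c.a.(0 + X))) ⊢ =c=> t1
  t6 = (a.(0 + (rec X. c.(b.X\{b}\{a} + c.a.(0 + X)))))\{b}\{a} ⊢ (no moves)
Bisimilarity quotient blocks:
  B0 = {s0, s5, t0, t5}
  B1 = {s1, t1}
  B2 = {s3, t3}
  B3 = {s2, t2}
  B4 = {s4, t4}
  B5 = {s6, t6}
s0 ∈ B0, t0 ∈ B0 → same block

bisimilar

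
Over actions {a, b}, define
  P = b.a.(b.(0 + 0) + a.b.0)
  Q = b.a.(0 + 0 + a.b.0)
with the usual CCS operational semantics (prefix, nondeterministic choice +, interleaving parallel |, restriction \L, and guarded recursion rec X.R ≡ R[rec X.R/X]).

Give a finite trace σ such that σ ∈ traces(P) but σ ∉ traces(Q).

P's transition system — 6 states:
  p0 = b.a.(b.(0 + 0) + a.b.0) → --b--▸ p1
  p1 = a.(b.(0 + 0) + a.b.0) → --a--▸ p2
  p2 = b.(0 + 0) + a.b.0 → --a--▸ p3, --b--▸ p4
  p3 = b.0 → --b--▸ p5
  p4 = 0 + 0 → (no moves)
  p5 = 0 → (no moves)
Q's transition system — 5 states:
  q0 = b.a.(0 + 0 + a.b.0) → --b--▸ q1
  q1 = a.(0 + 0 + a.b.0) → --a--▸ q2
  q2 = 0 + 0 + a.b.0 → --a--▸ q3
  q3 = b.0 → --b--▸ q4
  q4 = 0 → (no moves)
Trace ⟨bab⟩ through P, begin at {p0}:
  step 1 (b): {p1}
  step 2 (a): {p2}
  step 3 (b): {p4}
  ✓ P
Trace ⟨bab⟩ through Q, begin at {q0}:
  step 1 (b): {q1}
  step 2 (a): {q2}
  step 3 (b): no successor for Q

bab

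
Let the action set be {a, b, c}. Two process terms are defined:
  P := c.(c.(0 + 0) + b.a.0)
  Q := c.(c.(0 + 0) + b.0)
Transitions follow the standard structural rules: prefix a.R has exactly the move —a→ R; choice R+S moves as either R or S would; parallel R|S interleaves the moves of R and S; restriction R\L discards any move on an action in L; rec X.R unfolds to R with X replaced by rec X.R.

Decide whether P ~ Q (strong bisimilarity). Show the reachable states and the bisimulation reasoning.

LTS(P): 5 reachable states
  u0 = c.(c.(0 + 0) + b.a.0) ⊢ —c→ u1
  u1 = c.(0 + 0) + b.a.0 ⊢ —b→ u2, —c→ u3
  u2 = a.0 ⊢ —a→ u4
  u3 = 0 + 0 ⊢ deadlocked
  u4 = 0 ⊢ deadlocked
LTS(Q): 4 reachable states
  v0 = c.(c.(0 + 0) + b.0) ⊢ —c→ v1
  v1 = c.(0 + 0) + b.0 ⊢ —b→ v2, —c→ v3
  v2 = 0 ⊢ deadlocked
  v3 = 0 + 0 ⊢ deadlocked
Bisimilarity quotient blocks:
  B0 = {u0}
  B1 = {u1}
  B2 = {u2}
  B3 = {u3, u4, v2, v3}
  B4 = {v0}
  B5 = {v1}
u0 ∈ B0, v0 ∈ B4 → different blocks

not bisimilar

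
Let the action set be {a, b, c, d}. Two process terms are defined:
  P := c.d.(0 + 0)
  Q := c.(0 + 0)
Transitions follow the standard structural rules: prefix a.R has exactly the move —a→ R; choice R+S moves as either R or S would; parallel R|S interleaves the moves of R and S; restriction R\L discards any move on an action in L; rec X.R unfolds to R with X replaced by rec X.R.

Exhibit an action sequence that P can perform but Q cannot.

cd

P's transition system — 3 states:
  p0 = c.d.(0 + 0) → =c=> p1
  p1 = d.(0 + 0) → =d=> p2
  p2 = 0 + 0 → deadlocked
Q's transition system — 2 states:
  q0 = c.(0 + 0) → =c=> q1
  q1 = 0 + 0 → deadlocked
Run σ = ⟨cd⟩ on P: start {p0}
  [1] c ⇒ {p1}
  [2] d ⇒ {p2}
  ✓ P
Run σ = ⟨cd⟩ on Q: start {q0}
  [1] c ⇒ {q1}
  [2] d ⇒ no successor for Q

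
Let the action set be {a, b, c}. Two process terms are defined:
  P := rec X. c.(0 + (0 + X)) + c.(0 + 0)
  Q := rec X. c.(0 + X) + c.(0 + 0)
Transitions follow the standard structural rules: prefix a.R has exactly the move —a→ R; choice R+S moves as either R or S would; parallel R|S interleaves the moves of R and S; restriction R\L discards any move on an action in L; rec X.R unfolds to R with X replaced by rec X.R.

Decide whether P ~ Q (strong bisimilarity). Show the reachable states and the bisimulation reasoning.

P's transition system — 3 states:
  m0 = rec X. c.(0 + (0 + X)) + c.(0 + 0) → ··c··> m1, ··c··> m2
  m1 = 0 + (0 + (rec X. c.(0 + (0 + X)) + c.(0 + 0))) → ··c··> m1, ··c··> m2
  m2 = 0 + 0 → ·
Q's transition system — 3 states:
  n0 = rec X. c.(0 + X) + c.(0 + 0) → ··c··> n1, ··c··> n2
  n1 = 0 + (rec X. c.(0 + X) + c.(0 + 0)) → ··c··> n1, ··c··> n2
  n2 = 0 + 0 → ·
Coarsest stable partition (strong bisimilarity classes):
  B0 = {m0, m1, n0, n1}
  B1 = {m2, n2}
m0 ∈ B0, n0 ∈ B0 → same block

P ~ Q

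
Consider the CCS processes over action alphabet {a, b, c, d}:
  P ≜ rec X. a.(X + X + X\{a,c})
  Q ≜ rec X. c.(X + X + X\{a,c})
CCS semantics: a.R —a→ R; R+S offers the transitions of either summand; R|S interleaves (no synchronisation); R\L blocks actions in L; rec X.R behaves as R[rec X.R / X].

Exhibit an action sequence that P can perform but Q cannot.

a

P's transition system — 2 states:
  s0 = rec X. a.(X + X + X\{a,c}) :: =a=> s1
  s1 = (rec X. a.(X + X + X\{a,c})) + (rec X. a.(X + X + X\{a,c})) + (rec X. a.(X + X + X\{a,c}))\{a,c} :: =a=> s1
Q's transition system — 2 states:
  t0 = rec X. c.(X + X + X\{a,c}) :: =c=> t1
  t1 = (rec X. c.(X + X + X\{a,c})) + (rec X. c.(X + X + X\{a,c})) + (rec X. c.(X + X + X\{a,c}))\{a,c} :: =c=> t1
Executing a from P (initial set {s0}):
  after a @ step 1: {s1}
  P completes σ.
Executing a from Q (initial set {t0}):
  after a @ step 1: no successor for Q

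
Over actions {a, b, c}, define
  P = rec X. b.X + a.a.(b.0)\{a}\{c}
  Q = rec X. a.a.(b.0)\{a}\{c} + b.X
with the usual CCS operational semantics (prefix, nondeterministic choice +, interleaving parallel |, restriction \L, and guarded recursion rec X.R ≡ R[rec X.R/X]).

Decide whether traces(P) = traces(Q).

LTS(P): 4 reachable states
  p0 = rec X. b.X + a.a.(b.0)\{a}\{c} ⊢ ··a··> p1, ··b··> p0
  p1 = a.(b.0)\{a}\{c} ⊢ ··a··> p2
  p2 = (b.0)\{a}\{c} ⊢ ··b··> p3
  p3 = 0\{a}\{c} ⊢ (no moves)
LTS(Q): 4 reachable states
  q0 = rec X. a.a.(b.0)\{a}\{c} + b.X ⊢ ··a··> q1, ··b··> q0
  q1 = a.(b.0)\{a}\{c} ⊢ ··a··> q2
  q2 = (b.0)\{a}\{c} ⊢ ··b··> q3
  q3 = 0\{a}\{c} ⊢ (no moves)
Partition-refinement fixed point:
  B0 = {p0, q0}
  B1 = {p1, q1}
  B2 = {p2, q2}
  B3 = {p3, q3}
p0 ∈ B0, q0 ∈ B0 → same block
Bisimilar ⇒ trace-equivalent.

traces(P) = traces(Q)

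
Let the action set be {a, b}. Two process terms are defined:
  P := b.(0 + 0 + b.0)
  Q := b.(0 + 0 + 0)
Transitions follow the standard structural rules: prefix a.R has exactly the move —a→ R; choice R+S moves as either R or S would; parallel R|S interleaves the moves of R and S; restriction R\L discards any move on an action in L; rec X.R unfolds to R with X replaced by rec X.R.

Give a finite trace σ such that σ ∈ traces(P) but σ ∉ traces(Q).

P's transition system — 3 states:
  m0 = b.(0 + 0 + b.0) ⊢ --b--▸ m1
  m1 = 0 + 0 + b.0 ⊢ --b--▸ m2
  m2 = 0 ⊢ (no moves)
Q's transition system — 2 states:
  n0 = b.(0 + 0 + 0) ⊢ --b--▸ n1
  n1 = 0 + 0 + 0 ⊢ (no moves)
Executing bb from P (initial set {m0}):
  after b @ step 1: {m1}
  after b @ step 2: {m2}
  P completes σ.
Executing bb from Q (initial set {n0}):
  after b @ step 1: {n1}
  after b @ step 2: ∅ (Q stuck)

bb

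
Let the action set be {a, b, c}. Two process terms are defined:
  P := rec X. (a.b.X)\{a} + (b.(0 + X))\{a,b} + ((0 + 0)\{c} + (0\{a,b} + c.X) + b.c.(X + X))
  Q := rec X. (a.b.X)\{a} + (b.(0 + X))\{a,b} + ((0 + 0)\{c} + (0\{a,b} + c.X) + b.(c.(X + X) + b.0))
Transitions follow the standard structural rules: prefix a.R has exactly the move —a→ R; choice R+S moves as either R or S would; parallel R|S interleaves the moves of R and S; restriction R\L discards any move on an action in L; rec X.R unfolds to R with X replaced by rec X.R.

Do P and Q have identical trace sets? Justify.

P's transition system — 3 states:
  u0 = rec X. (a.b.X)\{a} + (b.(0 + X))\{a,b} + ((0 + 0)\{c} + (0\{a,b} + c.X) + b.c.(X + X)) | ··b··> u1, ··c··> u0
  u1 = c.((rec X. (a.b.X)\{a} + (b.(0 + X))\{a,b} + ((0 + 0)\{c} + (0\{a,b} + c.X) + b.c.(X + X))) + (rec X. (a.b.X)\{a} + (b.(0 + X))\{a,b} + ((0 + 0)\{c} + (0\{a,b} + c.X) + b.c.(X + X)))) | ··c··> u2
  u2 = (rec X. (a.b.X)\{a} + (b.(0 + X))\{a,b} + ((0 + 0)\{c} + (0\{a,b} + c.X) + b.c.(X + X))) + (rec X. (a.b.X)\{a} + (b.(0 + X))\{a,b} + ((0 + 0)\{c} + (0\{a,b} + c.X) + b.c.(X + X))) | ··b··> u1, ··c··> u0
Q's transition system — 4 states:
  v0 = rec X. (a.b.X)\{a} + (b.(0 + X))\{a,b} + ((0 + 0)\{c} + (0\{a,b} + c.X) + b.(c.(X + X) + b.0)) | ··b··> v1, ··c··> v0
  v1 = c.((rec X. (a.b.X)\{a} + (b.(0 + X))\{a,b} + ((0 + 0)\{c} + (0\{a,b} + c.X) + b.(c.(X + X) + b.0))) + (rec X. (a.b.X)\{a} + (b.(0 + X))\{a,b} + ((0 + 0)\{c} + (0\{a,b} + c.X) + b.(c.(X + X) + b.0)))) + b.0 | ··b··> v2, ··c··> v3
  v2 = 0 | (no moves)
  v3 = (rec X. (a.b.X)\{a} + (b.(0 + X))\{a,b} + ((0 + 0)\{c} + (0\{a,b} + c.X) + b.(c.(X + X) + b.0))) + (rec X. (a.b.X)\{a} + (b.(0 + X))\{a,b} + ((0 + 0)\{c} + (0\{a,b} + c.X) + b.(c.(X + X) + b.0))) | ··b··> v1, ··c··> v0
Executing bb from Q (initial set {v0}):
  [1] b ⇒ {v1}
  [2] b ⇒ {v2}
  ✓ Q
Executing bb from P (initial set {u0}):
  [1] b ⇒ {u1}
  [2] b ⇒ no successor for P

traces(P) ≠ traces(Q) — witness ⟨bb⟩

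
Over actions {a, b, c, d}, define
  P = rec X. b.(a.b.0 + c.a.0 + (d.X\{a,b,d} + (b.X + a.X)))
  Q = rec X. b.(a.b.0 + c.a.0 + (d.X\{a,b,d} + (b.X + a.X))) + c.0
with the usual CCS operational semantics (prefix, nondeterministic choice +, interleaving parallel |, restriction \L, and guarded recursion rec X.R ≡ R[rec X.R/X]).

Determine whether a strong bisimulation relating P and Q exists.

P ≁ Q

P's transition system — 6 states:
  m0 = rec X. b.(a.b.0 + c.a.0 + (d.X\{a,b,d} + (b.X + a.X))) has moves --b--▸ m1
  m1 = a.b.0 + c.a.0 + (d.(rec X. b.(a.b.0 + c.a.0 + (d.X\{a,b,d} + (b.X + a.X))))\{a,b,d} + (b.(rec X. b.(a.b.0 + c.a.0 + (d.X\{a,b,d} + (b.X + a.X)))) + a.(rec X. b.(a.b.0 + c.a.0 + (d.X\{a,b,d} + (b.X + a.X)))))) has moves --a--▸ m0, --a--▸ m2, --b--▸ m0, --c--▸ m3, --d--▸ m4
  m2 = b.0 has moves --b--▸ m5
  m3 = a.0 has moves --a--▸ m5
  m4 = (rec X. b.(a.b.0 + c.a.0 + (d.X\{a,b,d} + (b.X + a.X))))\{a,b,d} has moves ∅
  m5 = 0 has moves ∅
Q's transition system — 7 states:
  n0 = rec X. b.(a.b.0 + c.a.0 + (d.X\{a,b,d} + (b.X + a.X))) + c.0 has moves --b--▸ n1, --c--▸ n2
  n1 = a.b.0 + c.a.0 + (d.(rec X. b.(a.b.0 + c.a.0 + (d.X\{a,b,d} + (b.X + a.X))) + c.0)\{a,b,d} + (b.(rec X. b.(a.b.0 + c.a.0 + (d.X\{a,b,d} + (b.X + a.X))) + c.0) + a.(rec X. b.(a.b.0 + c.a.0 + (d.X\{a,b,d} + (b.X + a.X))) + c.0))) has moves --a--▸ n0, --a--▸ n3, --b--▸ n0, --c--▸ n4, --d--▸ n5
  n2 = 0 has moves ∅
  n3 = b.0 has moves --b--▸ n2
  n4 = a.0 has moves --a--▸ n2
  n5 = (rec X. b.(a.b.0 + c.a.0 + (d.X\{a,b,d} + (b.X + a.X))) + c.0)\{a,b,d} has moves --c--▸ n6
  n6 = 0\{a,b,d} has moves ∅
Coarsest stable partition (strong bisimilarity classes):
  B0 = {m0}
  B1 = {m1}
  B2 = {m2, n3}
  B3 = {m4, m5, n2, n6}
  B4 = {m3, n4}
  B5 = {n0}
  B6 = {n1}
  B7 = {n5}
m0 ∈ B0, n0 ∈ B5 → different blocks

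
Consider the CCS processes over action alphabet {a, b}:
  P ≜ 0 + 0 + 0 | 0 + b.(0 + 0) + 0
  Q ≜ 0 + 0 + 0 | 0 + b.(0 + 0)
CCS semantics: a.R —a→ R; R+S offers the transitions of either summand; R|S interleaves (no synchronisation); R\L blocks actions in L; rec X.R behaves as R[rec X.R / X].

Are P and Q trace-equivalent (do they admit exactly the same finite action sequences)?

YES

P's transition system — 2 states:
  p0 = 0 + 0 + 0 | 0 + b.(0 + 0) + 0 ⊢ ··b··> p1
  p1 = 0 + 0 ⊢ ∅
Q's transition system — 2 states:
  q0 = 0 + 0 + 0 | 0 + b.(0 + 0) ⊢ ··b··> q1
  q1 = 0 + 0 ⊢ ∅
Bisimilarity quotient blocks:
  B0 = {p0, q0}
  B1 = {p1, q1}
p0 ∈ B0, q0 ∈ B0 → same block
Bisimilar ⇒ trace-equivalent.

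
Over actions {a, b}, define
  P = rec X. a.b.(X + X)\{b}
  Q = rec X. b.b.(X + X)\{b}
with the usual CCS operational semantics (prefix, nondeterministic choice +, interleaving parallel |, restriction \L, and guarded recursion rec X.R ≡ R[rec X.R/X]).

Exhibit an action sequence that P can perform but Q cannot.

Reachable graph of P (4 states):
  u0 = rec X. a.b.(X + X)\{b} ⊢ -a-> u1
  u1 = b.((rec X. a.b.(X + X)\{b}) + (rec X. a.b.(X + X)\{b}))\{b} ⊢ -b-> u2
  u2 = ((rec X. a.b.(X + X)\{b}) + (rec X. a.b.(X + X)\{b}))\{b} ⊢ -a-> u3
  u3 = (b.((rec X. a.b.(X + X)\{b}) + (rec X. a.b.(X + X)\{b}))\{b})\{b} ⊢ (no moves)
Reachable graph of Q (3 states):
  v0 = rec X. b.b.(X + X)\{b} ⊢ -b-> v1
  v1 = b.((rec X. b.b.(X + X)\{b}) + (rec X. b.b.(X + X)\{b}))\{b} ⊢ -b-> v2
  v2 = ((rec X. b.b.(X + X)\{b}) + (rec X. b.b.(X + X)\{b}))\{b} ⊢ (no moves)
Run σ = ⟨a⟩ on P: start {u0}
  step 1 (a): {u1}
  — P admits the full trace.
Run σ = ⟨a⟩ on Q: start {v0}
  step 1 (a): no successor for Q

a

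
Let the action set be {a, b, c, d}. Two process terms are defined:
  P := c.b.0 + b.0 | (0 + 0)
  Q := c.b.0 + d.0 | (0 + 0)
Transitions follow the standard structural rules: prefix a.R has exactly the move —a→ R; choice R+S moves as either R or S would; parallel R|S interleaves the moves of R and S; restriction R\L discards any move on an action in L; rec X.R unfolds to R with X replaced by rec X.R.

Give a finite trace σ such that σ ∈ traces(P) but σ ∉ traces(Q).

b

Reachable graph of P (4 states):
  m0 = c.b.0 + b.0 | (0 + 0) | =b=> m1, =c=> m2
  m1 = 0 | (0 + 0) | ·
  m2 = b.0 | =b=> m3
  m3 = 0 | ·
Reachable graph of Q (4 states):
  n0 = c.b.0 + d.0 | (0 + 0) | =c=> n1, =d=> n2
  n1 = b.0 | =b=> n3
  n2 = 0 | (0 + 0) | ·
  n3 = 0 | ·
Run σ = ⟨b⟩ on P: start {m0}
  [1] b ⇒ {m1}
  ✓ P
Run σ = ⟨b⟩ on Q: start {n0}
  [1] b ⇒ ∅ (Q stuck)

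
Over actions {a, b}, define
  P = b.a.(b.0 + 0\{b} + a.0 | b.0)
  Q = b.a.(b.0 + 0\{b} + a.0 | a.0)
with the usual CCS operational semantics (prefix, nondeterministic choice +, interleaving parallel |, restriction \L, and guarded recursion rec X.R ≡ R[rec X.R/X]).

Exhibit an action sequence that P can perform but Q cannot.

P's transition system — 7 states:
  u0 = b.a.(b.0 + 0\{b} + a.0 | b.0) has moves -b-> u1
  u1 = a.(b.0 + 0\{b} + a.0 | b.0) has moves -a-> u2
  u2 = b.0 + 0\{b} + a.0 | b.0 has moves -a-> u3, -b-> u4, -b-> u5
  u3 = 0 | b.0 has moves -b-> u6
  u4 = 0 has moves stopped
  u5 = a.0 | 0 has moves -a-> u6
  u6 = 0 | 0 has moves stopped
Q's transition system — 7 states:
  v0 = b.a.(b.0 + 0\{b} + a.0 | a.0) has moves -b-> v1
  v1 = a.(b.0 + 0\{b} + a.0 | a.0) has moves -a-> v2
  v2 = b.0 + 0\{b} + a.0 | a.0 has moves -a-> v3, -a-> v4, -b-> v5
  v3 = 0 | a.0 has moves -a-> v6
  v4 = a.0 | 0 has moves -a-> v6
  v5 = 0 has moves stopped
  v6 = 0 | 0 has moves stopped
Trace ⟨baab⟩ through P, begin at {u0}:
  step 1 (b): {u1}
  step 2 (a): {u2}
  step 3 (a): {u3}
  step 4 (b): {u6}
  — P admits the full trace.
Trace ⟨baab⟩ through Q, begin at {v0}:
  step 1 (b): {v1}
  step 2 (a): {v2}
  step 3 (a): {v3, v4}
  step 4 (b): no successor for Q

baab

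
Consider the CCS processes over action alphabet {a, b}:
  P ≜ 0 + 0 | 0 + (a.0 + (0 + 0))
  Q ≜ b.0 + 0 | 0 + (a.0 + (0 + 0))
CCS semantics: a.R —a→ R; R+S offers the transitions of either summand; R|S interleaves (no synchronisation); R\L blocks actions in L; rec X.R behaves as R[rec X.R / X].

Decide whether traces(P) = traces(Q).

LTS(P): 2 reachable states
  m0 = 0 + 0 | 0 + (a.0 + (0 + 0)) → ··a··> m1
  m1 = 0 → stopped
LTS(Q): 2 reachable states
  n0 = b.0 + 0 | 0 + (a.0 + (0 + 0)) → ··a··> n1, ··b··> n1
  n1 = 0 → stopped
Trace ⟨b⟩ through Q, begin at {n0}:
  after b @ step 1: {n1}
  — Q admits the full trace.
Trace ⟨b⟩ through P, begin at {m0}:
  after b @ step 1: no successor for P

traces(P) ≠ traces(Q) — witness ⟨b⟩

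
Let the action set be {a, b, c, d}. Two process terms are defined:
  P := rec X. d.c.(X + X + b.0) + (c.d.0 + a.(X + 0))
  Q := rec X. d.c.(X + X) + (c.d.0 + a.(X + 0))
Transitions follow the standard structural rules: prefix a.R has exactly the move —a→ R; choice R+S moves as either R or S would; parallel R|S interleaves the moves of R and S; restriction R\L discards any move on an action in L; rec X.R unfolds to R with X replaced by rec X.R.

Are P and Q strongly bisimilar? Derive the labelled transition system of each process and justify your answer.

NO

Reachable graph of P (6 states):
  p0 = rec X. d.c.(X + X + b.0) + (c.d.0 + a.(X + 0)) | =a=> p1, =c=> p2, =d=> p3
  p1 = (rec X. d.c.(X + X + b.0) + (c.d.0 + a.(X + 0))) + 0 | =a=> p1, =c=> p2, =d=> p3
  p2 = d.0 | =d=> p4
  p3 = c.((rec X. d.c.(X + X + b.0) + (c.d.0 + a.(X + 0))) + (rec X. d.c.(X + X + b.0) + (c.d.0 + a.(X + 0))) + b.0) | =c=> p5
  p4 = 0 | ·
  p5 = (rec X. d.c.(X + X + b.0) + (c.d.0 + a.(X + 0))) + (rec X. d.c.(X + X + b.0) + (c.d.0 + a.(X + 0))) + b.0 | =a=> p1, =b=> p4, =c=> p2, =d=> p3
Reachable graph of Q (6 states):
  q0 = rec X. d.c.(X + X) + (c.d.0 + a.(X + 0)) | =a=> q1, =c=> q2, =d=> q3
  q1 = (rec X. d.c.(X + X) + (c.d.0 + a.(X + 0))) + 0 | =a=> q1, =c=> q2, =d=> q3
  q2 = d.0 | =d=> q4
  q3 = c.((rec X. d.c.(X + X) + (c.d.0 + a.(X + 0))) + (rec X. d.c.(X + X) + (c.d.0 + a.(X + 0)))) | =c=> q5
  q4 = 0 | ·
  q5 = (rec X. d.c.(X + X) + (c.d.0 + a.(X + 0))) + (rec X. d.c.(X + X) + (c.d.0 + a.(X + 0))) | =a=> q1, =c=> q2, =d=> q3
Coarsest stable partition (strong bisimilarity classes):
  B0 = {p0, p1}
  B1 = {p3}
  B2 = {p5}
  B3 = {p4, q4}
  B4 = {p2, q2}
  B5 = {q0, q1, q5}
  B6 = {q3}
p0 ∈ B0, q0 ∈ B5 → different blocks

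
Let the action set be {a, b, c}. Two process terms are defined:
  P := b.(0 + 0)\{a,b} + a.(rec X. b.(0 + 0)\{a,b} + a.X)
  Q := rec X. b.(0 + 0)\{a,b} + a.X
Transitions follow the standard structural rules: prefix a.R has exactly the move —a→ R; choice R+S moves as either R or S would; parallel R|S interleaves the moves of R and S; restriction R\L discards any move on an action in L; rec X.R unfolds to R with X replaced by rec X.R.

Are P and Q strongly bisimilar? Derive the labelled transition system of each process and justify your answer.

P's transition system — 3 states:
  s0 = b.(0 + 0)\{a,b} + a.(rec X. b.(0 + 0)\{a,b} + a.X) | =a=> s1, =b=> s2
  s1 = rec X. b.(0 + 0)\{a,b} + a.X | =a=> s1, =b=> s2
  s2 = (0 + 0)\{a,b} | deadlocked
Q's transition system — 2 states:
  t0 = rec X. b.(0 + 0)\{a,b} + a.X | =a=> t0, =b=> t1
  t1 = (0 + 0)\{a,b} | deadlocked
Coarsest stable partition (strong bisimilarity classes):
  B0 = {s0, s1, t0}
  B1 = {s2, t1}
s0 ∈ B0, t0 ∈ B0 → same block

bisimilar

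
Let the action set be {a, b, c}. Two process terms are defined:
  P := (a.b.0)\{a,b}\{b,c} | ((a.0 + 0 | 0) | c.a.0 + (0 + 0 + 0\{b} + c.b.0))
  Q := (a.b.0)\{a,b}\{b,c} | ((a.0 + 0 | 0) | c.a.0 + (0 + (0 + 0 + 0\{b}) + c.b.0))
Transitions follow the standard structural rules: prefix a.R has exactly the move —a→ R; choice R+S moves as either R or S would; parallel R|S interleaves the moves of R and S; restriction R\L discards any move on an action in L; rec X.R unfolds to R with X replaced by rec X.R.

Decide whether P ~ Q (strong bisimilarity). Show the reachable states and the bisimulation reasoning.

P ~ Q

LTS(P): 8 reachable states
  s0 = (a.b.0)\{a,b}\{b,c} | ((a.0 + 0 | 0) | c.a.0 + (0 + 0 + 0\{b} + c.b.0)) ⊢ ··a··> s1, ··c··> s2, ··c··> s3
  s1 = (a.b.0)\{a,b}\{b,c} | (0 | c.a.0) ⊢ ··c··> s4
  s2 = (a.b.0)\{a,b}\{b,c} | ((a.0 + 0 | 0) | a.0) ⊢ ··a··> s4, ··a··> s5
  s3 = (a.b.0)\{a,b}\{b,c} | b.0 ⊢ ··b··> s6
  s4 = (a.b.0)\{a,b}\{b,c} | (0 | a.0) ⊢ ··a··> s7
  s5 = (a.b.0)\{a,b}\{b,c} | ((a.0 + 0 | 0) | 0) ⊢ ··a··> s7
  s6 = (a.b.0)\{a,b}\{b,c} | 0 ⊢ stopped
  s7 = (a.b.0)\{a,b}\{b,c} | (0 | 0) ⊢ stopped
LTS(Q): 8 reachable states
  t0 = (a.b.0)\{a,b}\{b,c} | ((a.0 + 0 | 0) | c.a.0 + (0 + (0 + 0 + 0\{b}) + c.b.0)) ⊢ ··a··> t1, ··c··> t2, ··c··> t3
  t1 = (a.b.0)\{a,b}\{b,c} | (0 | c.a.0) ⊢ ··c··> t4
  t2 = (a.b.0)\{a,b}\{b,c} | ((a.0 + 0 | 0) | a.0) ⊢ ··a··> t4, ··a··> t5
  t3 = (a.b.0)\{a,b}\{b,c} | b.0 ⊢ ··b··> t6
  t4 = (a.b.0)\{a,b}\{b,c} | (0 | a.0) ⊢ ··a··> t7
  t5 = (a.b.0)\{a,b}\{b,c} | ((a.0 + 0 | 0) | 0) ⊢ ··a··> t7
  t6 = (a.b.0)\{a,b}\{b,c} | 0 ⊢ stopped
  t7 = (a.b.0)\{a,b}\{b,c} | (0 | 0) ⊢ stopped
Partition-refinement fixed point:
  B0 = {s0, t0}
  B1 = {s2, t2}
  B2 = {s4, s5, t4, t5}
  B3 = {s6, s7, t6, t7}
  B4 = {s1, t1}
  B5 = {s3, t3}
s0 ∈ B0, t0 ∈ B0 → same block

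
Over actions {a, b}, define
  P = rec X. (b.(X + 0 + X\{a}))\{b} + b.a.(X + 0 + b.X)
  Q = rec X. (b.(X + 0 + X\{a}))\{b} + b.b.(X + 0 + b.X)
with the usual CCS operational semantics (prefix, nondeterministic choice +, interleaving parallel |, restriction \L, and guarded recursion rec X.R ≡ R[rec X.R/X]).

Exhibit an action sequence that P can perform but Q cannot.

LTS(P): 3 reachable states
  m0 = rec X. (b.(X + 0 + X\{a}))\{b} + b.a.(X + 0 + b.X) has moves =b=> m1
  m1 = a.((rec X. (b.(X + 0 + X\{a}))\{b} + b.a.(X + 0 + b.X)) + 0 + b.(rec X. (b.(X + 0 + X\{a}))\{b} + b.a.(X + 0 + b.X))) has moves =a=> m2
  m2 = (rec X. (b.(X + 0 + X\{a}))\{b} + b.a.(X + 0 + b.X)) + 0 + b.(rec X. (b.(X + 0 + X\{a}))\{b} + b.a.(X + 0 + b.X)) has moves =b=> m0, =b=> m1
LTS(Q): 3 reachable states
  n0 = rec X. (b.(X + 0 + X\{a}))\{b} + b.b.(X + 0 + b.X) has moves =b=> n1
  n1 = b.((rec X. (b.(X + 0 + X\{a}))\{b} + b.b.(X + 0 + b.X)) + 0 + b.(rec X. (b.(X + 0 + X\{a}))\{b} + b.b.(X + 0 + b.X))) has moves =b=> n2
  n2 = (rec X. (b.(X + 0 + X\{a}))\{b} + b.b.(X + 0 + b.X)) + 0 + b.(rec X. (b.(X + 0 + X\{a}))\{b} + b.b.(X + 0 + b.X)) has moves =b=> n0, =b=> n1
Run σ = ⟨ba⟩ on P: start {m0}
  step 1 (b): {m1}
  step 2 (a): {m2}
  — P admits the full trace.
Run σ = ⟨ba⟩ on Q: start {n0}
  step 1 (b): {n1}
  step 2 (a): ∅ (Q stuck)

ba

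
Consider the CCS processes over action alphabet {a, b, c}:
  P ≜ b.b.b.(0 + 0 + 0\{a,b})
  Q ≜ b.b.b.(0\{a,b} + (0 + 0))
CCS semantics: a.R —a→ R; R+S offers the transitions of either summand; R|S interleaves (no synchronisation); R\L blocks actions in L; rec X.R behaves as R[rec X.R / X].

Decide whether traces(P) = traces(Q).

LTS(P): 4 reachable states
  u0 = b.b.b.(0 + 0 + 0\{a,b}) :: ··b··> u1
  u1 = b.b.(0 + 0 + 0\{a,b}) :: ··b··> u2
  u2 = b.(0 + 0 + 0\{a,b}) :: ··b··> u3
  u3 = 0 + 0 + 0\{a,b} :: ∅
LTS(Q): 4 reachable states
  v0 = b.b.b.(0\{a,b} + (0 + 0)) :: ··b··> v1
  v1 = b.b.(0\{a,b} + (0 + 0)) :: ··b··> v2
  v2 = b.(0\{a,b} + (0 + 0)) :: ··b··> v3
  v3 = 0\{a,b} + (0 + 0) :: ∅
Coarsest stable partition (strong bisimilarity classes):
  B0 = {u0, v0}
  B1 = {u1, v1}
  B2 = {u2, v2}
  B3 = {u3, v3}
u0 ∈ B0, v0 ∈ B0 → same block
Bisimilar ⇒ trace-equivalent.

trace-equivalent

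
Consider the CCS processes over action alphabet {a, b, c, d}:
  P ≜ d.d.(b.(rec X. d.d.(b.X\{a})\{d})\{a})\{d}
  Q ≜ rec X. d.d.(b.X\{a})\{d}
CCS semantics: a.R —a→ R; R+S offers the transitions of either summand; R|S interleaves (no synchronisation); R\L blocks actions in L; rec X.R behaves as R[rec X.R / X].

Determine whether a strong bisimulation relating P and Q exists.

LTS(P): 4 reachable states
  u0 = d.d.(b.(rec X. d.d.(b.X\{a})\{d})\{a})\{d} ⊢ --d--▸ u1
  u1 = d.(b.(rec X. d.d.(b.X\{a})\{d})\{a})\{d} ⊢ --d--▸ u2
  u2 = (b.(rec X. d.d.(b.X\{a})\{d})\{a})\{d} ⊢ --b--▸ u3
  u3 = (rec X. d.d.(b.X\{a})\{d})\{a}\{d} ⊢ ·
LTS(Q): 4 reachable states
  v0 = rec X. d.d.(b.X\{a})\{d} ⊢ --d--▸ v1
  v1 = d.(b.(rec X. d.d.(b.X\{a})\{d})\{a})\{d} ⊢ --d--▸ v2
  v2 = (b.(rec X. d.d.(b.X\{a})\{d})\{a})\{d} ⊢ --b--▸ v3
  v3 = (rec X. d.d.(b.X\{a})\{d})\{a}\{d} ⊢ ·
Bisimilarity quotient blocks:
  B0 = {u0, v0}
  B1 = {u1, v1}
  B2 = {u2, v2}
  B3 = {u3, v3}
u0 ∈ B0, v0 ∈ B0 → same block

P ~ Q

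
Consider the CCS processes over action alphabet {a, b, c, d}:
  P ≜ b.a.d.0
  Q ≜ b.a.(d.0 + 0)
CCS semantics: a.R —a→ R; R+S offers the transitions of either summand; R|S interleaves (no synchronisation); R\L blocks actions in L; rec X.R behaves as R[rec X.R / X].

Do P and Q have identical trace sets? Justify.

LTS(P): 4 reachable states
  u0 = b.a.d.0 ⊢ -b-> u1
  u1 = a.d.0 ⊢ -a-> u2
  u2 = d.0 ⊢ -d-> u3
  u3 = 0 ⊢ ∅
LTS(Q): 4 reachable states
  v0 = b.a.(d.0 + 0) ⊢ -b-> v1
  v1 = a.(d.0 + 0) ⊢ -a-> v2
  v2 = d.0 + 0 ⊢ -d-> v3
  v3 = 0 ⊢ ∅
Partition-refinement fixed point:
  B0 = {u0, v0}
  B1 = {u1, v1}
  B2 = {u2, v2}
  B3 = {u3, v3}
u0 ∈ B0, v0 ∈ B0 → same block
Bisimilar ⇒ trace-equivalent.

YES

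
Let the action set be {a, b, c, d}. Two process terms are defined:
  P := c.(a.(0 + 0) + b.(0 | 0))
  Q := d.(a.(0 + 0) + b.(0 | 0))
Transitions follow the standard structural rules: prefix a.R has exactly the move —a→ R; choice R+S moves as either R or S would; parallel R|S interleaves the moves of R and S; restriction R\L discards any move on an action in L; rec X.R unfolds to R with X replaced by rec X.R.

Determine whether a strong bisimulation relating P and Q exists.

Reachable graph of P (4 states):
  p0 = c.(a.(0 + 0) + b.(0 | 0)) | --c--▸ p1
  p1 = a.(0 + 0) + b.(0 | 0) | --a--▸ p2, --b--▸ p3
  p2 = 0 + 0 | deadlocked
  p3 = 0 | 0 | deadlocked
Reachable graph of Q (4 states):
  q0 = d.(a.(0 + 0) + b.(0 | 0)) | --d--▸ q1
  q1 = a.(0 + 0) + b.(0 | 0) | --a--▸ q2, --b--▸ q3
  q2 = 0 + 0 | deadlocked
  q3 = 0 | 0 | deadlocked
Bisimilarity quotient blocks:
  B0 = {p0}
  B1 = {p1, q1}
  B2 = {p2, p3, q2, q3}
  B3 = {q0}
p0 ∈ B0, q0 ∈ B3 → different blocks

P ≁ Q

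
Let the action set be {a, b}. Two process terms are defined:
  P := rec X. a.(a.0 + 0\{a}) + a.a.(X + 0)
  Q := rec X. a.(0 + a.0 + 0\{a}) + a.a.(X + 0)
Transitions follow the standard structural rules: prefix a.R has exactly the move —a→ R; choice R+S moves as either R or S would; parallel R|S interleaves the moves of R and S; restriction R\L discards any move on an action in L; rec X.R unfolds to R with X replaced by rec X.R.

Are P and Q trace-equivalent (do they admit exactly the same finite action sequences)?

P's transition system — 5 states:
  p0 = rec X. a.(a.0 + 0\{a}) + a.a.(X + 0) :: ··a··> p1, ··a··> p2
  p1 = a.((rec X. a.(a.0 + 0\{a}) + a.a.(X + 0)) + 0) :: ··a··> p3
  p2 = a.0 + 0\{a} :: ··a··> p4
  p3 = (rec X. a.(a.0 + 0\{a}) + a.a.(X + 0)) + 0 :: ··a··> p1, ··a··> p2
  p4 = 0 :: ·
Q's transition system — 5 states:
  q0 = rec X. a.(0 + a.0 + 0\{a}) + a.a.(X + 0) :: ··a··> q1, ··a··> q2
  q1 = 0 + a.0 + 0\{a} :: ··a··> q3
  q2 = a.((rec X. a.(0 + a.0 + 0\{a}) + a.a.(X + 0)) + 0) :: ··a··> q4
  q3 = 0 :: ·
  q4 = (rec X. a.(0 + a.0 + 0\{a}) + a.a.(X + 0)) + 0 :: ··a··> q1, ··a··> q2
Partition-refinement fixed point:
  B0 = {p0, p3, q0, q4}
  B1 = {p2, q1}
  B2 = {p4, q3}
  B3 = {p1, q2}
p0 ∈ B0, q0 ∈ B0 → same block
Bisimilar ⇒ trace-equivalent.

trace-equivalent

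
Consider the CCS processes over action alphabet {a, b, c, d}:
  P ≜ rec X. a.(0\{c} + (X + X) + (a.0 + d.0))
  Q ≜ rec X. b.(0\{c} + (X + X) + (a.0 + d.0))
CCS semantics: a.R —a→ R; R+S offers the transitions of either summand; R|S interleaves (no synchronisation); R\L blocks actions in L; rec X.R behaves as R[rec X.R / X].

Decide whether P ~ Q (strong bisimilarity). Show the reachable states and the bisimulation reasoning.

Reachable graph of P (3 states):
  m0 = rec X. a.(0\{c} + (X + X) + (a.0 + d.0)) | ··a··> m1
  m1 = 0\{c} + ((rec X. a.(0\{c} + (X + X) + (a.0 + d.0))) + (rec X. a.(0\{c} + (X + X) + (a.0 + d.0)))) + (a.0 + d.0) | ··a··> m1, ··a··> m2, ··d··> m2
  m2 = 0 | (no moves)
Reachable graph of Q (3 states):
  n0 = rec X. b.(0\{c} + (X + X) + (a.0 + d.0)) | ··b··> n1
  n1 = 0\{c} + ((rec X. b.(0\{c} + (X + X) + (a.0 + d.0))) + (rec X. b.(0\{c} + (X + X) + (a.0 + d.0)))) + (a.0 + d.0) | ··a··> n2, ··b··> n1, ··d··> n2
  n2 = 0 | (no moves)
Partition-refinement fixed point:
  B0 = {m0}
  B1 = {m1}
  B2 = {m2, n2}
  B3 = {n0}
  B4 = {n1}
m0 ∈ B0, n0 ∈ B3 → different blocks

P ≁ Q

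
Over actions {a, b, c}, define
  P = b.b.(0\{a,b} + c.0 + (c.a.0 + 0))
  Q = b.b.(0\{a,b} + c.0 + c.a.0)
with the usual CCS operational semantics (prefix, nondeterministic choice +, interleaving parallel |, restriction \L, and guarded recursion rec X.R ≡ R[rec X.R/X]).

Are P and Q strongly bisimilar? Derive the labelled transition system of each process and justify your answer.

bisimilar

Reachable graph of P (5 states):
  m0 = b.b.(0\{a,b} + c.0 + (c.a.0 + 0)) ⊢ --b--▸ m1
  m1 = b.(0\{a,b} + c.0 + (c.a.0 + 0)) ⊢ --b--▸ m2
  m2 = 0\{a,b} + c.0 + (c.a.0 + 0) ⊢ --c--▸ m3, --c--▸ m4
  m3 = 0 ⊢ ·
  m4 = a.0 ⊢ --a--▸ m3
Reachable graph of Q (5 states):
  n0 = b.b.(0\{a,b} + c.0 + c.a.0) ⊢ --b--▸ n1
  n1 = b.(0\{a,b} + c.0 + c.a.0) ⊢ --b--▸ n2
  n2 = 0\{a,b} + c.0 + c.a.0 ⊢ --c--▸ n3, --c--▸ n4
  n3 = 0 ⊢ ·
  n4 = a.0 ⊢ --a--▸ n3
Bisimilarity quotient blocks:
  B0 = {m0, n0}
  B1 = {m1, n1}
  B2 = {m2, n2}
  B3 = {m4, n4}
  B4 = {m3, n3}
m0 ∈ B0, n0 ∈ B0 → same block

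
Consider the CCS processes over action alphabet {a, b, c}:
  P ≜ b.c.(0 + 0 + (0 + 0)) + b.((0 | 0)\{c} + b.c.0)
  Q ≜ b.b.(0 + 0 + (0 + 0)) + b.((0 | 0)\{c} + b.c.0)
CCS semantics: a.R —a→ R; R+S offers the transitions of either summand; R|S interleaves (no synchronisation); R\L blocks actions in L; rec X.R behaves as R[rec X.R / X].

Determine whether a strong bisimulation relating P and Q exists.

NO

P's transition system — 6 states:
  p0 = b.c.(0 + 0 + (0 + 0)) + b.((0 | 0)\{c} + b.c.0) ⊢ -b-> p1, -b-> p2
  p1 = (0 | 0)\{c} + b.c.0 ⊢ -b-> p3
  p2 = c.(0 + 0 + (0 + 0)) ⊢ -c-> p4
  p3 = c.0 ⊢ -c-> p5
  p4 = 0 + 0 + (0 + 0) ⊢ deadlocked
  p5 = 0 ⊢ deadlocked
Q's transition system — 6 states:
  q0 = b.b.(0 + 0 + (0 + 0)) + b.((0 | 0)\{c} + b.c.0) ⊢ -b-> q1, -b-> q2
  q1 = (0 | 0)\{c} + b.c.0 ⊢ -b-> q3
  q2 = b.(0 + 0 + (0 + 0)) ⊢ -b-> q4
  q3 = c.0 ⊢ -c-> q5
  q4 = 0 + 0 + (0 + 0) ⊢ deadlocked
  q5 = 0 ⊢ deadlocked
Partition-refinement fixed point:
  B0 = {p0}
  B1 = {p1, q1}
  B2 = {p2, p3, q3}
  B3 = {p4, p5, q4, q5}
  B4 = {q0}
  B5 = {q2}
p0 ∈ B0, q0 ∈ B4 → different blocks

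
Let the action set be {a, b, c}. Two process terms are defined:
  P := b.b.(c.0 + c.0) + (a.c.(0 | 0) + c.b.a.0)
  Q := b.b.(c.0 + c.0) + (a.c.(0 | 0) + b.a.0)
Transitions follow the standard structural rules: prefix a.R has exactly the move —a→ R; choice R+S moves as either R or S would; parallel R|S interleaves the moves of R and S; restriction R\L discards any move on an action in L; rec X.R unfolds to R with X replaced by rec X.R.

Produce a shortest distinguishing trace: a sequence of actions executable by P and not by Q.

c

LTS(P): 8 reachable states
  p0 = b.b.(c.0 + c.0) + (a.c.(0 | 0) + c.b.a.0) → ··a··> p1, ··b··> p2, ··c··> p3
  p1 = c.(0 | 0) → ··c··> p4
  p2 = b.(c.0 + c.0) → ··b··> p5
  p3 = b.a.0 → ··b··> p6
  p4 = 0 | 0 → ∅
  p5 = c.0 + c.0 → ··c··> p7
  p6 = a.0 → ··a··> p7
  p7 = 0 → ∅
LTS(Q): 7 reachable states
  q0 = b.b.(c.0 + c.0) + (a.c.(0 | 0) + b.a.0) → ··a··> q1, ··b··> q2, ··b··> q3
  q1 = c.(0 | 0) → ··c··> q4
  q2 = a.0 → ··a··> q5
  q3 = b.(c.0 + c.0) → ··b··> q6
  q4 = 0 | 0 → ∅
  q5 = 0 → ∅
  q6 = c.0 + c.0 → ··c··> q5
Run σ = ⟨c⟩ on P: start {p0}
  step 1 (c): {p3}
  — P admits the full trace.
Run σ = ⟨c⟩ on Q: start {q0}
  step 1 (c): no successor for Q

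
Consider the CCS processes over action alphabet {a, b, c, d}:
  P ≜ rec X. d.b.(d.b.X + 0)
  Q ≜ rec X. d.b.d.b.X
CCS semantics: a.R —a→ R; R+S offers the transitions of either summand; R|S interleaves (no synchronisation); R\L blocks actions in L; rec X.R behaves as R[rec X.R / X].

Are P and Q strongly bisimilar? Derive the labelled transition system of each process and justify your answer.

P's transition system — 4 states:
  p0 = rec X. d.b.(d.b.X + 0) → --d--▸ p1
  p1 = b.(d.b.(rec X. d.b.(d.b.X + 0)) + 0) → --b--▸ p2
  p2 = d.b.(rec X. d.b.(d.b.X + 0)) + 0 → --d--▸ p3
  p3 = b.(rec X. d.b.(d.b.X + 0)) → --b--▸ p0
Q's transition system — 4 states:
  q0 = rec X. d.b.d.b.X → --d--▸ q1
  q1 = b.d.b.(rec X. d.b.d.b.X) → --b--▸ q2
  q2 = d.b.(rec X. d.b.d.b.X) → --d--▸ q3
  q3 = b.(rec X. d.b.d.b.X) → --b--▸ q0
Bisimilarity quotient blocks:
  B0 = {p0, p2, q0, q2}
  B1 = {p1, p3, q1, q3}
p0 ∈ B0, q0 ∈ B0 → same block

bisimilar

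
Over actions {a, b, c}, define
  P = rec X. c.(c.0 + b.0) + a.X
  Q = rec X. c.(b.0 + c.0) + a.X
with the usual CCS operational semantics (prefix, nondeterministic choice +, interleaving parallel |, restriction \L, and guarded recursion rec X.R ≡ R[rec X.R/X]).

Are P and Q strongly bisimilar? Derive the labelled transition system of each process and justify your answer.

P's transition system — 3 states:
  u0 = rec X. c.(c.0 + b.0) + a.X ⊢ --a--▸ u0, --c--▸ u1
  u1 = c.0 + b.0 ⊢ --b--▸ u2, --c--▸ u2
  u2 = 0 ⊢ ·
Q's transition system — 3 states:
  v0 = rec X. c.(b.0 + c.0) + a.X ⊢ --a--▸ v0, --c--▸ v1
  v1 = b.0 + c.0 ⊢ --b--▸ v2, --c--▸ v2
  v2 = 0 ⊢ ·
Coarsest stable partition (strong bisimilarity classes):
  B0 = {u0, v0}
  B1 = {u1, v1}
  B2 = {u2, v2}
u0 ∈ B0, v0 ∈ B0 → same block

bisimilar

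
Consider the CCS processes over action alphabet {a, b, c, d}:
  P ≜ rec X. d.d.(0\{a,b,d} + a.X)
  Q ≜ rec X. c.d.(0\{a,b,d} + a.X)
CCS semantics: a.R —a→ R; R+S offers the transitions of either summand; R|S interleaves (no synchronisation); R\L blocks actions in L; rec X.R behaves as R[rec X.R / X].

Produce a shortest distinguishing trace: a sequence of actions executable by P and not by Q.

LTS(P): 3 reachable states
  s0 = rec X. d.d.(0\{a,b,d} + a.X) → =d=> s1
  s1 = d.(0\{a,b,d} + a.(rec X. d.d.(0\{a,b,d} + a.X))) → =d=> s2
  s2 = 0\{a,b,d} + a.(rec X. d.d.(0\{a,b,d} + a.X)) → =a=> s0
LTS(Q): 3 reachable states
  t0 = rec X. c.d.(0\{a,b,d} + a.X) → =c=> t1
  t1 = d.(0\{a,b,d} + a.(rec X. c.d.(0\{a,b,d} + a.X))) → =d=> t2
  t2 = 0\{a,b,d} + a.(rec X. c.d.(0\{a,b,d} + a.X)) → =a=> t0
Executing d from P (initial set {s0}):
  after d @ step 1: {s1}
  P completes σ.
Executing d from Q (initial set {t0}):
  after d @ step 1: ∅  — Q cannot continue

d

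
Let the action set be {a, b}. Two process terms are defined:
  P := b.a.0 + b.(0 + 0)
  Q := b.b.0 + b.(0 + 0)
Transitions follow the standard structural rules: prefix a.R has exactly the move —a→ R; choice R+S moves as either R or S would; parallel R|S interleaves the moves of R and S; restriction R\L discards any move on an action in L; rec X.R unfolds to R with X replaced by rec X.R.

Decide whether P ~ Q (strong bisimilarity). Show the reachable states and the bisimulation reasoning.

LTS(P): 4 reachable states
  p0 = b.a.0 + b.(0 + 0) | —b→ p1, —b→ p2
  p1 = 0 + 0 | ∅
  p2 = a.0 | —a→ p3
  p3 = 0 | ∅
LTS(Q): 4 reachable states
  q0 = b.b.0 + b.(0 + 0) | —b→ q1, —b→ q2
  q1 = 0 + 0 | ∅
  q2 = b.0 | —b→ q3
  q3 = 0 | ∅
Bisimilarity quotient blocks:
  B0 = {p0}
  B1 = {p2}
  B2 = {p1, p3, q1, q3}
  B3 = {q0}
  B4 = {q2}
p0 ∈ B0, q0 ∈ B3 → different blocks

not bisimilar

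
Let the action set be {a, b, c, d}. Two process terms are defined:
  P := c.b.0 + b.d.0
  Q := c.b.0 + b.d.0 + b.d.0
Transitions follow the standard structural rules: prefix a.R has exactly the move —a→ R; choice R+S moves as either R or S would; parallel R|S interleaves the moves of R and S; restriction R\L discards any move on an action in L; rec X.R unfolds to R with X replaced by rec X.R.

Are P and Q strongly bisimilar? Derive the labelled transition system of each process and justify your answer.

LTS(P): 4 reachable states
  u0 = c.b.0 + b.d.0 → --b--▸ u1, --c--▸ u2
  u1 = d.0 → --d--▸ u3
  u2 = b.0 → --b--▸ u3
  u3 = 0 → ·
LTS(Q): 4 reachable states
  v0 = c.b.0 + b.d.0 + b.d.0 → --b--▸ v1, --c--▸ v2
  v1 = d.0 → --d--▸ v3
  v2 = b.0 → --b--▸ v3
  v3 = 0 → ·
Partition-refinement fixed point:
  B0 = {u0, v0}
  B1 = {u1, v1}
  B2 = {u3, v3}
  B3 = {u2, v2}
u0 ∈ B0, v0 ∈ B0 → same block

P ~ Q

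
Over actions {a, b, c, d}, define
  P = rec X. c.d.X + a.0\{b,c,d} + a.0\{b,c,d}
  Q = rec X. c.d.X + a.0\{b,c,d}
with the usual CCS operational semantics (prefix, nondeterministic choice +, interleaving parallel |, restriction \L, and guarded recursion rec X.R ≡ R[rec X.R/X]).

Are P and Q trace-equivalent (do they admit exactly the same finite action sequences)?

LTS(P): 3 reachable states
  u0 = rec X. c.d.X + a.0\{b,c,d} + a.0\{b,c,d} :: ··a··> u1, ··c··> u2
  u1 = 0\{b,c,d} :: ·
  u2 = d.(rec X. c.d.X + a.0\{b,c,d} + a.0\{b,c,d}) :: ··d··> u0
LTS(Q): 3 reachable states
  v0 = rec X. c.d.X + a.0\{b,c,d} :: ··a··> v1, ··c··> v2
  v1 = 0\{b,c,d} :: ·
  v2 = d.(rec X. c.d.X + a.0\{b,c,d}) :: ··d··> v0
Partition-refinement fixed point:
  B0 = {u0, v0}
  B1 = {u1, v1}
  B2 = {u2, v2}
u0 ∈ B0, v0 ∈ B0 → same block
Bisimilar ⇒ trace-equivalent.

traces(P) = traces(Q)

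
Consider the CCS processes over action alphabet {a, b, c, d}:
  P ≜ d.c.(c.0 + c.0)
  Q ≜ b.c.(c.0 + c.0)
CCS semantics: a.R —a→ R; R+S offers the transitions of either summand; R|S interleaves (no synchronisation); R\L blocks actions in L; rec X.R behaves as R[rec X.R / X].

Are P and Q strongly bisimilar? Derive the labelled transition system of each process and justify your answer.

LTS(P): 4 reachable states
  m0 = d.c.(c.0 + c.0) → —d→ m1
  m1 = c.(c.0 + c.0) → —c→ m2
  m2 = c.0 + c.0 → —c→ m3
  m3 = 0 → (no moves)
LTS(Q): 4 reachable states
  n0 = b.c.(c.0 + c.0) → —b→ n1
  n1 = c.(c.0 + c.0) → —c→ n2
  n2 = c.0 + c.0 → —c→ n3
  n3 = 0 → (no moves)
Coarsest stable partition (strong bisimilarity classes):
  B0 = {m0}
  B1 = {m1, n1}
  B2 = {m2, n2}
  B3 = {m3, n3}
  B4 = {n0}
m0 ∈ B0, n0 ∈ B4 → different blocks

not bisimilar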